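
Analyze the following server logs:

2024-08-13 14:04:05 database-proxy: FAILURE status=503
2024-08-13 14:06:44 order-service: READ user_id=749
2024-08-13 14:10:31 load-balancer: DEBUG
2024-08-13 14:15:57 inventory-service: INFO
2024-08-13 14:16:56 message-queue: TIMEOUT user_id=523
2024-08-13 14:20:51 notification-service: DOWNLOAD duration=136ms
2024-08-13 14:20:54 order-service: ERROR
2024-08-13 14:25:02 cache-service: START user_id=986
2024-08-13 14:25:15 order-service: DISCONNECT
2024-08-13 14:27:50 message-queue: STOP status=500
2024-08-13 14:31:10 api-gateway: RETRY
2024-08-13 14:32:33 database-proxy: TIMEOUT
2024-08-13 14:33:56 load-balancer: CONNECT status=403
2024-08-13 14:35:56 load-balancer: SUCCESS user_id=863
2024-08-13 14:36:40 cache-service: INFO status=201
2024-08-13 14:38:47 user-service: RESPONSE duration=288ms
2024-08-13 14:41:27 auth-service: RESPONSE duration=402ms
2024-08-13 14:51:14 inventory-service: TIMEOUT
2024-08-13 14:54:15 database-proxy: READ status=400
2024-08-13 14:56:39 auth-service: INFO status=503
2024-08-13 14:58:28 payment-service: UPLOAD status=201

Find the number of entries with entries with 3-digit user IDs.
4

To find matching entries:

1. Pattern to match: entries with 3-digit user IDs
2. Scan each log entry for the pattern
3. Count matches: 4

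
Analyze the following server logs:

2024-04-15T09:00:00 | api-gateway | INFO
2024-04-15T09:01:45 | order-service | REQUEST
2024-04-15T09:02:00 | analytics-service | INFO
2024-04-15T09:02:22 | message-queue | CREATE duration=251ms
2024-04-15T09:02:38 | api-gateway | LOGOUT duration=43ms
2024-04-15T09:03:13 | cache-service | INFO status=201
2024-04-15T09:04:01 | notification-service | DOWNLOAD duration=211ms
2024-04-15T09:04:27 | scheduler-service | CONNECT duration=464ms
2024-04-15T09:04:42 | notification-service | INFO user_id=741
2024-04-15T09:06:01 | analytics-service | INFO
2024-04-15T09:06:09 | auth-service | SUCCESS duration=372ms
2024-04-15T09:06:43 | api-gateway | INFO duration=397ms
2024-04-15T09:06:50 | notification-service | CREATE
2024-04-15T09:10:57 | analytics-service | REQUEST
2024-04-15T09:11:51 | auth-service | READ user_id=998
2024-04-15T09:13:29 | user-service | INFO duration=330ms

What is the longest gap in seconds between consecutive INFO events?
406

To find the longest gap:

1. Extract all INFO events in chronological order
2. Calculate time differences between consecutive events
3. Find the maximum difference
4. Longest gap: 406 seconds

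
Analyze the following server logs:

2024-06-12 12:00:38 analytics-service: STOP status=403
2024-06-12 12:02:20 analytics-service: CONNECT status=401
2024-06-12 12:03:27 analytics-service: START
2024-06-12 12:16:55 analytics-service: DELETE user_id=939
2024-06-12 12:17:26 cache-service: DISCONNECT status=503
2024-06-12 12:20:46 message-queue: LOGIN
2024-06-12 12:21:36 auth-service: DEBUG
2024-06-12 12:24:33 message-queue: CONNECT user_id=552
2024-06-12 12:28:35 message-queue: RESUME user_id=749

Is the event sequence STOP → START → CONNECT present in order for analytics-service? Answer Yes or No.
No

To verify sequence order:

1. Find all events in sequence STOP → START → CONNECT for analytics-service
2. Extract their timestamps
3. Check if timestamps are in ascending order
4. Result: No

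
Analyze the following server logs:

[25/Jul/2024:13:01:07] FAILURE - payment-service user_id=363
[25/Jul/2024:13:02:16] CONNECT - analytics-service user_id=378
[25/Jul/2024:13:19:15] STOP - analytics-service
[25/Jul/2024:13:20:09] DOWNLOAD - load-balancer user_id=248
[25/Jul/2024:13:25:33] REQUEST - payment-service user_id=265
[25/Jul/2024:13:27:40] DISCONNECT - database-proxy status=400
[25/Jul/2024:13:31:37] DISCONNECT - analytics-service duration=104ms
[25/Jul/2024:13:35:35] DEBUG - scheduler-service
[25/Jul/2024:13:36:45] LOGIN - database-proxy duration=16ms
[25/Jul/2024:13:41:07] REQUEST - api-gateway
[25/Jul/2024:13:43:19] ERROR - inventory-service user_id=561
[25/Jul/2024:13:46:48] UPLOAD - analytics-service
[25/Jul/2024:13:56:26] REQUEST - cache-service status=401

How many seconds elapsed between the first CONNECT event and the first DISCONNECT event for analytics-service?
1761

To find the time between events:

1. Locate the first CONNECT event for analytics-service: 25/Jul/2024:13:02:16
2. Locate the first DISCONNECT event for analytics-service: 25/Jul/2024:13:31:37
3. Calculate the difference: 25/Jul/2024:13:31:37 - 25/Jul/2024:13:02:16 = 1761 seconds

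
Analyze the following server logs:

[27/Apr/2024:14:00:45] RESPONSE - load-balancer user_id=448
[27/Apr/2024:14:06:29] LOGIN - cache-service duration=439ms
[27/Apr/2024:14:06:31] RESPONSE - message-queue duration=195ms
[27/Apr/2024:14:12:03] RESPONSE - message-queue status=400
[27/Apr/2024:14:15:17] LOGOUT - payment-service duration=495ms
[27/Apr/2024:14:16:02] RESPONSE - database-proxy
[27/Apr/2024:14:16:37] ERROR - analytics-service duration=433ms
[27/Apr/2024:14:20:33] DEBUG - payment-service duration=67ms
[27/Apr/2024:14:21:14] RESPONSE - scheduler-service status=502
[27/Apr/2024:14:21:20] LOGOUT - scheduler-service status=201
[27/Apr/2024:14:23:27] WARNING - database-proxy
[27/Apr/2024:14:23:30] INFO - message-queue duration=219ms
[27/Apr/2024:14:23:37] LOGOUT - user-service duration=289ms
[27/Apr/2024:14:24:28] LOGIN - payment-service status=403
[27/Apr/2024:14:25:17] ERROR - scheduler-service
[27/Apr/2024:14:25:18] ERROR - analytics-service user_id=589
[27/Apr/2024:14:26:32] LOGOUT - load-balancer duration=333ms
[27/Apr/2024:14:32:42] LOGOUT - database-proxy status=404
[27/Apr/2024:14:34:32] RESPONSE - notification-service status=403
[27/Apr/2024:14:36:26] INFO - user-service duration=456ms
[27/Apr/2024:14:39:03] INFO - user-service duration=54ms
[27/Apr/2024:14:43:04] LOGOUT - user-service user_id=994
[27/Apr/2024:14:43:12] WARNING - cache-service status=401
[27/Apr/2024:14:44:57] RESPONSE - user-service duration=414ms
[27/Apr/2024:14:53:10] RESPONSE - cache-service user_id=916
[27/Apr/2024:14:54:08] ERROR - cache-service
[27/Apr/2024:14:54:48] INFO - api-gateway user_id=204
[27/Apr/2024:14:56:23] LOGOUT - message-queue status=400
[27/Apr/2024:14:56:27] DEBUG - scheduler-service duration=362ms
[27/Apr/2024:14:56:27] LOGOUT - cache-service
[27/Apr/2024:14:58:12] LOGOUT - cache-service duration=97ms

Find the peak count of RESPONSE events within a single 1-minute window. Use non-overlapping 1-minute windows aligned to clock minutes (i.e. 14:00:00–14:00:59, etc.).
1

To find the burst window:

1. Divide the log period into non-overlapping 1-minute windows starting at 14:00
2. Count RESPONSE events in each window
3. Find the window with maximum count
4. Maximum events in a window: 1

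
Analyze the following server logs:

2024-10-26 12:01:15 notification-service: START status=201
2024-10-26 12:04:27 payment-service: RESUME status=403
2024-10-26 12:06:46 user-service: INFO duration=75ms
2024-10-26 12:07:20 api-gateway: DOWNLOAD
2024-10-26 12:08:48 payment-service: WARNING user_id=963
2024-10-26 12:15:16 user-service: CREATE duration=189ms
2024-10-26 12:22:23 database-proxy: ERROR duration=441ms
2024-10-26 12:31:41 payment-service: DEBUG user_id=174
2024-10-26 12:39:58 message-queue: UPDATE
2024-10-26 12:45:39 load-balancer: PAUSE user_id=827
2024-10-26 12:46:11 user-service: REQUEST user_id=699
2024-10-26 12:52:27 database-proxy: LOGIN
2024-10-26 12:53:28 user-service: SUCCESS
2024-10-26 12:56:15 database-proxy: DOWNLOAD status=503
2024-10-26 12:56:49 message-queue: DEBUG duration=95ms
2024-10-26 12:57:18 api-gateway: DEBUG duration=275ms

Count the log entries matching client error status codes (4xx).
1

To find matching entries:

1. Pattern to match: client error status codes (4xx)
2. Scan each log entry for the pattern
3. Count matches: 1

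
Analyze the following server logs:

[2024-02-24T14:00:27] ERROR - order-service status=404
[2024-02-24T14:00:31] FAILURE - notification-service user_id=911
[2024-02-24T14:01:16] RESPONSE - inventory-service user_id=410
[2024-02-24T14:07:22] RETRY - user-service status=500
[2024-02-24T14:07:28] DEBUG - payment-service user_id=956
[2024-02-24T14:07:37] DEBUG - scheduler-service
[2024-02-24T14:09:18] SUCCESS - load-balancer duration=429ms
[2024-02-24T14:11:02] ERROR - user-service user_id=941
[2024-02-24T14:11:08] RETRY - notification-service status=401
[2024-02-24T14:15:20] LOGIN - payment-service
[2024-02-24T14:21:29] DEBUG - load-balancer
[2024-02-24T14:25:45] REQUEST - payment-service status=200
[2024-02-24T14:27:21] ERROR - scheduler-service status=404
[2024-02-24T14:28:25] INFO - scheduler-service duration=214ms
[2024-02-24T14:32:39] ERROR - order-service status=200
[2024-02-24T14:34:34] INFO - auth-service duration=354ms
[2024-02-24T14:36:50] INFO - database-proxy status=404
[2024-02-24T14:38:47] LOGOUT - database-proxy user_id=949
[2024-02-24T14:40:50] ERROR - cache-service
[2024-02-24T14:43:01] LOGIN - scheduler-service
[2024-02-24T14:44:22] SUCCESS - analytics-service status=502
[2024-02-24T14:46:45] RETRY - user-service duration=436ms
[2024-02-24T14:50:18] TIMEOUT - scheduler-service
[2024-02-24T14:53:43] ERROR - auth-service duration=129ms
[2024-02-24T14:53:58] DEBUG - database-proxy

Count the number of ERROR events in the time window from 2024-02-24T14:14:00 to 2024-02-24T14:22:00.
0

To count events in the time window:

1. Window boundaries: 2024-02-24T14:14:00 to 2024-02-24T14:22:00
2. Filter for ERROR events within this window
3. Count matching events: 0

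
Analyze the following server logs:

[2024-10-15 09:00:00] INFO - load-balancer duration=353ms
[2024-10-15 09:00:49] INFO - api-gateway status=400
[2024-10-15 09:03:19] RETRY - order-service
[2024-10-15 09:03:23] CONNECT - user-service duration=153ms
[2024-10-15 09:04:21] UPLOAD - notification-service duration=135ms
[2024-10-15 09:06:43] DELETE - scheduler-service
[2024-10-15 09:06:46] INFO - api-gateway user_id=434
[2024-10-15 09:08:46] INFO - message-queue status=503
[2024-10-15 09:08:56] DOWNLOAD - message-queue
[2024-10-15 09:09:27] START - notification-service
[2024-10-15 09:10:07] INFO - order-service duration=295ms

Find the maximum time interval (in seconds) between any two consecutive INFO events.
357

To find the longest gap:

1. Extract all INFO events in chronological order
2. Calculate time differences between consecutive events
3. Find the maximum difference
4. Longest gap: 357 seconds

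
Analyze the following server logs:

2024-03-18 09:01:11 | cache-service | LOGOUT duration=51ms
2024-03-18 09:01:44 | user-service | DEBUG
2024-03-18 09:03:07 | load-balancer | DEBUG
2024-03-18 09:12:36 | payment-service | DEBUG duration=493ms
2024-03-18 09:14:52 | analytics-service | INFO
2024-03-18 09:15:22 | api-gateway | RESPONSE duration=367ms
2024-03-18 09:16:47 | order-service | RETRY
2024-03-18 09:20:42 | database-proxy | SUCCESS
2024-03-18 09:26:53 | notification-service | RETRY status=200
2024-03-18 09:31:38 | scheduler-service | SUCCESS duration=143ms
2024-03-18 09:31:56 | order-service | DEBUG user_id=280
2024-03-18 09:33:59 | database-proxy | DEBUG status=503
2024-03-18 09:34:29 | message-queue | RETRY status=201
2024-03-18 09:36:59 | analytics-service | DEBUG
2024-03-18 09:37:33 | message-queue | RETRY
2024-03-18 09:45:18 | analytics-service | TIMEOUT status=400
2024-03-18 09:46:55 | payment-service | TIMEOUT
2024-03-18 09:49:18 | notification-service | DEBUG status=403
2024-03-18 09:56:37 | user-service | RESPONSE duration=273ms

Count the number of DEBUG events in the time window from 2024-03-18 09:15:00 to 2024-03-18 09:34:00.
2

To count events in the time window:

1. Window boundaries: 2024-03-18 09:15:00 to 2024-03-18 09:34:00
2. Filter for DEBUG events within this window
3. Count matching events: 2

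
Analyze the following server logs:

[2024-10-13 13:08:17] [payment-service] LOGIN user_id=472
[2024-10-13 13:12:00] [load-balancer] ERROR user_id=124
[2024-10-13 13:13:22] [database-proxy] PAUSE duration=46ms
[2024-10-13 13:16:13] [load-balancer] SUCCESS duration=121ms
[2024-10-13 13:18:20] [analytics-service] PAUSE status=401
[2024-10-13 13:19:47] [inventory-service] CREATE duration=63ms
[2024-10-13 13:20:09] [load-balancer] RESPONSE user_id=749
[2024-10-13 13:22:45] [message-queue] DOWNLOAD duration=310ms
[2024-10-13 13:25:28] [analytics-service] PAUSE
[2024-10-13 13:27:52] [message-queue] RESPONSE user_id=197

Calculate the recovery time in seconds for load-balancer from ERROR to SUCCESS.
253

To calculate recovery time:

1. Find ERROR event for load-balancer: 2024-10-13 13:12:00
2. Find next SUCCESS event for load-balancer: 2024-10-13 13:16:13
3. Recovery time: 2024-10-13 13:16:13 - 2024-10-13 13:12:00 = 253 seconds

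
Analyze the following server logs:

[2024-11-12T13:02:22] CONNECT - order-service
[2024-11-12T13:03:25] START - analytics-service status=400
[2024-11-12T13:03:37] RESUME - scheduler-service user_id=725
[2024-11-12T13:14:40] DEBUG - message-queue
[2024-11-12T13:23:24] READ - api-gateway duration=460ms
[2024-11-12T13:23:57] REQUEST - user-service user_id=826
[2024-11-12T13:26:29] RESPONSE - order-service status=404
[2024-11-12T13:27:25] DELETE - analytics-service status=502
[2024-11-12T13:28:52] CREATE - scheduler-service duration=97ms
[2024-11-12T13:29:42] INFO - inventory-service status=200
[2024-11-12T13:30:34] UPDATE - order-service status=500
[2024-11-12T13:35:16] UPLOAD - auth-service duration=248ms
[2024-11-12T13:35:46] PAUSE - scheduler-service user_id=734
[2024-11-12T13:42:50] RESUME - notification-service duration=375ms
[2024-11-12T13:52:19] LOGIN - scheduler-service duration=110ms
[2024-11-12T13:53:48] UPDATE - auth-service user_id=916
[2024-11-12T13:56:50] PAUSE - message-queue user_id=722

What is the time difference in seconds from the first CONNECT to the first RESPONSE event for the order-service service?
1447

To find the time between events:

1. Locate the first CONNECT event for order-service: 2024-11-12T13:02:22
2. Locate the first RESPONSE event for order-service: 2024-11-12T13:26:29
3. Calculate the difference: 2024-11-12T13:26:29 - 2024-11-12T13:02:22 = 1447 seconds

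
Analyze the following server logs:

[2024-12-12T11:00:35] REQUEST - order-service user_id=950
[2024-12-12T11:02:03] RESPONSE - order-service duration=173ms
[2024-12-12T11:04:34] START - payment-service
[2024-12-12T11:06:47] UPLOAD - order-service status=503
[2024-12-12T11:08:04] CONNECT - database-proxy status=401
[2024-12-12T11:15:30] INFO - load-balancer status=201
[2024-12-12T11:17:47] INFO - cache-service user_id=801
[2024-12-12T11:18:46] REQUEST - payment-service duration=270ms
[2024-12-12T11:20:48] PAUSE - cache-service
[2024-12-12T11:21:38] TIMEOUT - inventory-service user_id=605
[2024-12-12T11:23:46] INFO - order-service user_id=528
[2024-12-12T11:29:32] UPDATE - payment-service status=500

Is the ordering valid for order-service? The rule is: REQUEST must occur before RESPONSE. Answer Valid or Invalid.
Valid

To validate ordering:

1. Required order: REQUEST → RESPONSE
2. Rule: REQUEST must occur before RESPONSE
3. Check actual order of events for order-service
4. Result: Valid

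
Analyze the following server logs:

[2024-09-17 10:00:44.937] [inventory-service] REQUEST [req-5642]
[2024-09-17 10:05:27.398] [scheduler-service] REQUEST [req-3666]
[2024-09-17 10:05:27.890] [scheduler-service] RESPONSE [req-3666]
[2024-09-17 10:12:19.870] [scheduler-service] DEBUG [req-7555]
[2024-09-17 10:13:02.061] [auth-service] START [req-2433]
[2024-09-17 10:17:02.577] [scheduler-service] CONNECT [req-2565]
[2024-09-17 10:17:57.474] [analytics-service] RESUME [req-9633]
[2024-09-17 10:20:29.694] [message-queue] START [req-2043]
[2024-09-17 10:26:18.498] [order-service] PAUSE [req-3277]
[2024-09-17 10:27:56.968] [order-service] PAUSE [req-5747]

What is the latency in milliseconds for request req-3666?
492

To calculate latency:

1. Find REQUEST with id req-3666: 2024-09-17 10:05:27.398
2. Find RESPONSE with id req-3666: 2024-09-17 10:05:27.890
3. Latency: 2024-09-17 10:05:27.890 - 2024-09-17 10:05:27.398 = 492ms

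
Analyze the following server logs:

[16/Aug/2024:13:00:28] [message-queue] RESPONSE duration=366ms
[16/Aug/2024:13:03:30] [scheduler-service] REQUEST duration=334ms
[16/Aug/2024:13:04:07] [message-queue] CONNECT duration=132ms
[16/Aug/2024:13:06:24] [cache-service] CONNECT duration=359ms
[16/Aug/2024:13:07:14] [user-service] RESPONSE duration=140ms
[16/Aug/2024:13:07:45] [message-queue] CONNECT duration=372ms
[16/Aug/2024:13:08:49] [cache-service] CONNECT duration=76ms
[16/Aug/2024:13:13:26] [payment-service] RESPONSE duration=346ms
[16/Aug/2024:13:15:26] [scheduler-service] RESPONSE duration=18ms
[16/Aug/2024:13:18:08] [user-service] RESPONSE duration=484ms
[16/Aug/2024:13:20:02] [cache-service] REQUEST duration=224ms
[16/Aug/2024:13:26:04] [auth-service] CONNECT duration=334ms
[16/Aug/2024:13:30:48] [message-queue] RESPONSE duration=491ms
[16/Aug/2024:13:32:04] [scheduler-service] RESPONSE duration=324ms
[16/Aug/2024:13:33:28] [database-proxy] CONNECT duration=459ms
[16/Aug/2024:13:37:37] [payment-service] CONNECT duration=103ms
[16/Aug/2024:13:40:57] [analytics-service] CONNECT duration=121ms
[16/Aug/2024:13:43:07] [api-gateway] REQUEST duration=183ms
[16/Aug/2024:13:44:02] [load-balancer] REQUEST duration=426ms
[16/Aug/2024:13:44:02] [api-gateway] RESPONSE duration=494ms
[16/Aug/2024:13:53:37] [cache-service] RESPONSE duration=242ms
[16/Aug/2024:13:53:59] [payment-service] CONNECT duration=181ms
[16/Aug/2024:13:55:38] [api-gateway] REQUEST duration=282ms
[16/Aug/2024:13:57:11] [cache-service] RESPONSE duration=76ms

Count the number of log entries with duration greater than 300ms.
12

To count timeouts:

1. Threshold: 300ms
2. Extract duration from each log entry
3. Count entries where duration > 300
4. Timeout count: 12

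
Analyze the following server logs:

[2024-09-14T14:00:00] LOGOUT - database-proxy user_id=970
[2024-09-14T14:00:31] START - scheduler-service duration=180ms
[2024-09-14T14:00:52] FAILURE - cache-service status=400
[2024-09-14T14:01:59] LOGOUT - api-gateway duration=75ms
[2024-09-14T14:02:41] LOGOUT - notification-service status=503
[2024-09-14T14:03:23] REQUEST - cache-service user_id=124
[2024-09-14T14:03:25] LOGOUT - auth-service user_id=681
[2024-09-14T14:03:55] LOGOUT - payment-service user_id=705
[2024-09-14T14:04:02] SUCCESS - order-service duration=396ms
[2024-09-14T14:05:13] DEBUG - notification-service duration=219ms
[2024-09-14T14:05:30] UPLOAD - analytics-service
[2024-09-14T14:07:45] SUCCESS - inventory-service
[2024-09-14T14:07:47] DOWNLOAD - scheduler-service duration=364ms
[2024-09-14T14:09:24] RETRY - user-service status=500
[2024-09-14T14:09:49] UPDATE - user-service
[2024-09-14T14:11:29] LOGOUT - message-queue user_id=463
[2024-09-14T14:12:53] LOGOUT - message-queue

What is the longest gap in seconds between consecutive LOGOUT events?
454

To find the longest gap:

1. Extract all LOGOUT events in chronological order
2. Calculate time differences between consecutive events
3. Find the maximum difference
4. Longest gap: 454 seconds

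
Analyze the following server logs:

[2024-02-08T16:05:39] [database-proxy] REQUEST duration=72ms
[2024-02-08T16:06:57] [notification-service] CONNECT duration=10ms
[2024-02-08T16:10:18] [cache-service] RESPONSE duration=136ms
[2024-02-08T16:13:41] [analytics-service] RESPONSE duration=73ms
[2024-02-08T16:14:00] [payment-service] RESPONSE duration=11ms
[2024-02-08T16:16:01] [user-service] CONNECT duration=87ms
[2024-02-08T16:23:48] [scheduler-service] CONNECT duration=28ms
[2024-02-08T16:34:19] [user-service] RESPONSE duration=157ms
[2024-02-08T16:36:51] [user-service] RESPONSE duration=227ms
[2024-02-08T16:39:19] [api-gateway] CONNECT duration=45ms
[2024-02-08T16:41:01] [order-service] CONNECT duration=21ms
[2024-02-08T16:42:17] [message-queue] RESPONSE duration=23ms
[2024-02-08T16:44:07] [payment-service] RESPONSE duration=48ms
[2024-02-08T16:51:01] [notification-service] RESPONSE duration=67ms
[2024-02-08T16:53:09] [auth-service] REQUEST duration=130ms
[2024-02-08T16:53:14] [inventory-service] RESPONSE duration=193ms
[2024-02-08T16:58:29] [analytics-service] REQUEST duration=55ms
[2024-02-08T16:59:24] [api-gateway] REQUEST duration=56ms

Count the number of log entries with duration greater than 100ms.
5

To count timeouts:

1. Threshold: 100ms
2. Extract duration from each log entry
3. Count entries where duration > 100
4. Timeout count: 5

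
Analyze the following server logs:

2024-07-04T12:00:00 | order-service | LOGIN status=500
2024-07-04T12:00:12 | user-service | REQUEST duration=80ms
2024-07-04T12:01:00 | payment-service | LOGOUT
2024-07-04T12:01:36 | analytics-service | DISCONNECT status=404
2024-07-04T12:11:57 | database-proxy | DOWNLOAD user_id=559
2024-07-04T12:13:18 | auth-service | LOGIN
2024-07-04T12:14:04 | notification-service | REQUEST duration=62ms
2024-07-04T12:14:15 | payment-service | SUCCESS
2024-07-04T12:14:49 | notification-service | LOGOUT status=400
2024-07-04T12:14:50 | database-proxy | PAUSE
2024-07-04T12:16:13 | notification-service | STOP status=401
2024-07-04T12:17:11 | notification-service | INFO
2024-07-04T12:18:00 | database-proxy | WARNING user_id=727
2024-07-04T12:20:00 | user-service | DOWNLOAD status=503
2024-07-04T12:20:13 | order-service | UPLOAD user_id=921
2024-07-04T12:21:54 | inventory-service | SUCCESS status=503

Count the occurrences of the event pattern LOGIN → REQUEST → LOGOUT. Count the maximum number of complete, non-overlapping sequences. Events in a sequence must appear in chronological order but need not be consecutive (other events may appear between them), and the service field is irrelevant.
2

To count sequences:

1. Look for pattern: LOGIN → REQUEST → LOGOUT
2. Greedily scan the log in chronological order, matching each sequence element in turn (ignoring service)
3. Each time the full pattern completes, increment the count and restart matching from the next event
4. Complete non-overlapping sequences found: 2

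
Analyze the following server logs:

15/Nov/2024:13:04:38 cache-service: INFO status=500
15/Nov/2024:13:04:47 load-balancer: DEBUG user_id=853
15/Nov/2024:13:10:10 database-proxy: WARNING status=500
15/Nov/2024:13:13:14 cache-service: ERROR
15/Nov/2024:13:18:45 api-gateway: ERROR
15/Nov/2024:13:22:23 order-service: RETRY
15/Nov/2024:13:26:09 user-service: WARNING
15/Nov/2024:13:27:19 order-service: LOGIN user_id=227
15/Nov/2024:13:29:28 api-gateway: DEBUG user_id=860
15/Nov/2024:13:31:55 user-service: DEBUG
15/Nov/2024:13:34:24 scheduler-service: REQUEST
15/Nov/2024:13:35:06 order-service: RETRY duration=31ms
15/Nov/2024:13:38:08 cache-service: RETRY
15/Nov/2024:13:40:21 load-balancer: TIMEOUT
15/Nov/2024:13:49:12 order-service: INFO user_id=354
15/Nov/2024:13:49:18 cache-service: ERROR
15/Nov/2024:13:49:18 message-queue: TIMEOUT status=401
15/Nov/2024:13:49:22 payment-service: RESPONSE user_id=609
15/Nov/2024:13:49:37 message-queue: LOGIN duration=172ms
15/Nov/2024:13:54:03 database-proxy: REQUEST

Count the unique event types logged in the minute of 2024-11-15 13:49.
5

To count unique event types:

1. Filter events in the minute starting at 2024-11-15 13:49
2. Extract event types from matching entries
3. Count unique types: 5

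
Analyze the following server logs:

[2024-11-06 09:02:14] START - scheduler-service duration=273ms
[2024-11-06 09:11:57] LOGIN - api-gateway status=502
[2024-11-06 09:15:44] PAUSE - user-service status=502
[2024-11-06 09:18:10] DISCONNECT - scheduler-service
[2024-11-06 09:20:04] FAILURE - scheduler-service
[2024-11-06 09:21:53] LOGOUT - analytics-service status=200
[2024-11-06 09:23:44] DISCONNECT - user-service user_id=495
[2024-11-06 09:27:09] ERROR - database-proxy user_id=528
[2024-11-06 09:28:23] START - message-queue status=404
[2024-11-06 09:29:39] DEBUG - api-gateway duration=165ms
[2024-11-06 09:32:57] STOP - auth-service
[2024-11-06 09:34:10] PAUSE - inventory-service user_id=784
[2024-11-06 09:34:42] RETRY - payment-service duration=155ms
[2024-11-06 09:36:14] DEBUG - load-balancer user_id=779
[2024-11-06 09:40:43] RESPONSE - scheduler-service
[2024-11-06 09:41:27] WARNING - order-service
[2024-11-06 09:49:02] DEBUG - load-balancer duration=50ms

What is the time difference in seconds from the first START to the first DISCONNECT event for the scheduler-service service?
956

To find the time between events:

1. Locate the first START event for scheduler-service: 2024-11-06 09:02:14
2. Locate the first DISCONNECT event for scheduler-service: 2024-11-06 09:18:10
3. Calculate the difference: 2024-11-06 09:18:10 - 2024-11-06 09:02:14 = 956 seconds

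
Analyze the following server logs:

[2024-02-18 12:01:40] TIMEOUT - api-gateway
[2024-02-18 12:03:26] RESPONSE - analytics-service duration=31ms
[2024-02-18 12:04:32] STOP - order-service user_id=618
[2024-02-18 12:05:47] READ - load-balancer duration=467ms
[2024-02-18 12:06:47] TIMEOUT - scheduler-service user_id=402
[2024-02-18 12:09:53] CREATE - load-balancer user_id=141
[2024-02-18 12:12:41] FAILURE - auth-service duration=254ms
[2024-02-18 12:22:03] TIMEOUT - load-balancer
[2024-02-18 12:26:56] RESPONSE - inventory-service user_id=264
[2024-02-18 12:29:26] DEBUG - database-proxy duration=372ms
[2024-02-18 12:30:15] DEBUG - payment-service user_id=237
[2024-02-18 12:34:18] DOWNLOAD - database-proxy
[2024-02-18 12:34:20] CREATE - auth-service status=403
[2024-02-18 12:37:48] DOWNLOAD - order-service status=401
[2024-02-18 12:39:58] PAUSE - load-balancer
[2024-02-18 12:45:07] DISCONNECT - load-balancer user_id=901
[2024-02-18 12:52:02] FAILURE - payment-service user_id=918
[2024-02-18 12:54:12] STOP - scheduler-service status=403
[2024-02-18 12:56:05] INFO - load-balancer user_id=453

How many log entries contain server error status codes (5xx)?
0

To find matching entries:

1. Pattern to match: server error status codes (5xx)
2. Scan each log entry for the pattern
3. Count matches: 0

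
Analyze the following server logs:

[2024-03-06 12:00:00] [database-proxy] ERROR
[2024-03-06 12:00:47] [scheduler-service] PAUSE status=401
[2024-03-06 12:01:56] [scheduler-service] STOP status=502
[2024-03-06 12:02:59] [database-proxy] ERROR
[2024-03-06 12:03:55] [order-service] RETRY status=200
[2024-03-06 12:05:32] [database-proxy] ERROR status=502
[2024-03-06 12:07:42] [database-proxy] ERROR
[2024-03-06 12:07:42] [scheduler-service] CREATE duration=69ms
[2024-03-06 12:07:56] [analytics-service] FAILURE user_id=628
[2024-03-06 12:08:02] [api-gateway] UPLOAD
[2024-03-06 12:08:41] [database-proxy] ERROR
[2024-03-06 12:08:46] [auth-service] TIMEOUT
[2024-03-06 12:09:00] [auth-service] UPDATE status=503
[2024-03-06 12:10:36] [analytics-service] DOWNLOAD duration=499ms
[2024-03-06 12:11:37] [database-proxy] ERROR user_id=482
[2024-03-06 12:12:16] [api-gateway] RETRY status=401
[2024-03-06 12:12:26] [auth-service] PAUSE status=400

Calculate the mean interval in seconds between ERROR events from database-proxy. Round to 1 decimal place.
139.4

To calculate average interval:

1. Find all ERROR events for database-proxy in order
2. Calculate time gaps between consecutive events
3. Compute mean of gaps: 697 / 5 = 139.4 seconds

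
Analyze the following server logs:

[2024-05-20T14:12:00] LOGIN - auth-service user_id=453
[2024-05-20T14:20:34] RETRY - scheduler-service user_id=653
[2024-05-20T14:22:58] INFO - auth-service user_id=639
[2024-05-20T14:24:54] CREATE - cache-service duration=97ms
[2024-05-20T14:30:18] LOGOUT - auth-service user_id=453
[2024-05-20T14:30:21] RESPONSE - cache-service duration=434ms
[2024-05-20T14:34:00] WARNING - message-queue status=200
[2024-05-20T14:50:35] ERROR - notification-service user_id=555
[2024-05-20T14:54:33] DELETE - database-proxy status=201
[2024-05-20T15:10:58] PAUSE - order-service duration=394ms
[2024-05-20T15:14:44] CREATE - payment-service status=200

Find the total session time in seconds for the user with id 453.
1098

To calculate session duration:

1. Find LOGIN event for user_id=453: 2024-05-20T14:12:00
2. Find LOGOUT event for user_id=453: 2024-05-20T14:30:18
3. Session duration: 2024-05-20T14:30:18 - 2024-05-20T14:12:00 = 1098 seconds (18 minutes)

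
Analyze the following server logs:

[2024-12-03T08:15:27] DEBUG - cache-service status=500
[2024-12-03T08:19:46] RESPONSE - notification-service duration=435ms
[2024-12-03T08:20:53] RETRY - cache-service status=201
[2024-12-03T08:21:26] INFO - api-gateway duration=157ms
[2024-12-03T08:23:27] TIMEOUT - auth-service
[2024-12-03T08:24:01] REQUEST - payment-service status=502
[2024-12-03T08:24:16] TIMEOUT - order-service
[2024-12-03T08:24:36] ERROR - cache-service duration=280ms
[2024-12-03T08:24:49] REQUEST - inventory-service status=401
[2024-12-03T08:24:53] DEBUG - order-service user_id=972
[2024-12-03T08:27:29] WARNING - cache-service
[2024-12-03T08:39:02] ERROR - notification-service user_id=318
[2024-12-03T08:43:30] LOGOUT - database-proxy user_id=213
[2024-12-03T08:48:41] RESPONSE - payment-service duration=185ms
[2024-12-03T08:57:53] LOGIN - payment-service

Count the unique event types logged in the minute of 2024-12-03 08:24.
4

To count unique event types:

1. Filter events in the minute starting at 2024-12-03 08:24
2. Extract event types from matching entries
3. Count unique types: 4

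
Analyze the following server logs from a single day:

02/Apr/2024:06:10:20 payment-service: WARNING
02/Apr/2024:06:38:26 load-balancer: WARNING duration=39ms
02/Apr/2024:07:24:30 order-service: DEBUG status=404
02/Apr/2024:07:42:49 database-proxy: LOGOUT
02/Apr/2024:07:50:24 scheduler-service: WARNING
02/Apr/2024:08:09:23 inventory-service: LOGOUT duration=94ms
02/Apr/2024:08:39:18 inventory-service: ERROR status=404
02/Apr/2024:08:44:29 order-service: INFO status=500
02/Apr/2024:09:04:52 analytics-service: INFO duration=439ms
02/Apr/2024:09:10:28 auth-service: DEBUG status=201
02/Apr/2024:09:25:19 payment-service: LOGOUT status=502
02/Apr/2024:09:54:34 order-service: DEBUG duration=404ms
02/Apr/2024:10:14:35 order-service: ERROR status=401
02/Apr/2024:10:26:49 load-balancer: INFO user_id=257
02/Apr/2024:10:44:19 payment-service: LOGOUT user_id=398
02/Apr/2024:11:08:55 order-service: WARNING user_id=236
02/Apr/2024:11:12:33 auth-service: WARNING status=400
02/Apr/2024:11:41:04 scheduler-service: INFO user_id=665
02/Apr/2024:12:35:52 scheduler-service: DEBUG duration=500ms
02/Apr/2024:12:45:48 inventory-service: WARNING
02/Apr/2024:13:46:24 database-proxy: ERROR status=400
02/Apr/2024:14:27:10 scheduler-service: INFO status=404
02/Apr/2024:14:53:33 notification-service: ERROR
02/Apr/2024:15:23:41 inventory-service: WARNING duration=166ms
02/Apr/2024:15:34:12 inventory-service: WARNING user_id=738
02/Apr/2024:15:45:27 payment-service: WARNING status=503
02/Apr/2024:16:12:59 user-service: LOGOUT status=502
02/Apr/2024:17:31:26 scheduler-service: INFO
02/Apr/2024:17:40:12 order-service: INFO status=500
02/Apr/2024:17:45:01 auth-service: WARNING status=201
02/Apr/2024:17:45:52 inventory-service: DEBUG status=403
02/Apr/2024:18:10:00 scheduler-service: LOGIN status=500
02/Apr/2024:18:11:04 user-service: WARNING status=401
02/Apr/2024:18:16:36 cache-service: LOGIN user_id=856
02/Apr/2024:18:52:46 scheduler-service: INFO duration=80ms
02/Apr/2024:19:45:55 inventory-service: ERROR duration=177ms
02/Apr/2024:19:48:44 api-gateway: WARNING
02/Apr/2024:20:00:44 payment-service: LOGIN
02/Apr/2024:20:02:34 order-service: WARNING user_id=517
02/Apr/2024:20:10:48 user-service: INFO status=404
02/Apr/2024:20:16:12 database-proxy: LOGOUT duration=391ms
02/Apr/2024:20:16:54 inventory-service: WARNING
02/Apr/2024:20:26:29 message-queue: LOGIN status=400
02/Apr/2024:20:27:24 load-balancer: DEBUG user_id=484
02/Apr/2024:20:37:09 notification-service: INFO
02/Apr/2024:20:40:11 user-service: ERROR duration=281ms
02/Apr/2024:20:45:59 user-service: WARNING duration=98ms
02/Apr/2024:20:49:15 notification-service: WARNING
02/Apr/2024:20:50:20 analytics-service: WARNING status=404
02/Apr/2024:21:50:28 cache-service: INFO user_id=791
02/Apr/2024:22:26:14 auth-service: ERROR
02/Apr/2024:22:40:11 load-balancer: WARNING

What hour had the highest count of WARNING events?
20

To find the peak hour:

1. Group all WARNING events by hour
2. Count events in each hour
3. Find hour with maximum count
4. Peak hour: 20 (with 5 events)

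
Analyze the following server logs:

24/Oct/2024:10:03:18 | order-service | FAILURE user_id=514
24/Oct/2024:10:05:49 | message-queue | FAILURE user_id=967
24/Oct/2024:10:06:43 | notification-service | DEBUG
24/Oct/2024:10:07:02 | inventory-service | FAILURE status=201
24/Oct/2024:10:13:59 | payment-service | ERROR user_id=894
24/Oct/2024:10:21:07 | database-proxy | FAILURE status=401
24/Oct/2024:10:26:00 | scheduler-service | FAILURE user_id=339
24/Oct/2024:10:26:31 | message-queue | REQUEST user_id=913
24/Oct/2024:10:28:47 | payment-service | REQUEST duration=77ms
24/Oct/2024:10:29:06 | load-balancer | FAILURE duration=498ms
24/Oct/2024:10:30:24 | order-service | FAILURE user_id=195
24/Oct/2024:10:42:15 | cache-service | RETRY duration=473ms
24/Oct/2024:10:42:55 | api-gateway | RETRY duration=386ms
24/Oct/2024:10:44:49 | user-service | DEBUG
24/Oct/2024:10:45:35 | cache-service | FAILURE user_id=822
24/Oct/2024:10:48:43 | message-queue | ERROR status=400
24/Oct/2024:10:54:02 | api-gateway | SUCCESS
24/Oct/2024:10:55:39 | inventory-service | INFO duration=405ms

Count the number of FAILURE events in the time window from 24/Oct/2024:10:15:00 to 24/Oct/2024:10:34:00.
4

To count events in the time window:

1. Window boundaries: 24/Oct/2024:10:15:00 to 24/Oct/2024:10:34:00
2. Filter for FAILURE events within this window
3. Count matching events: 4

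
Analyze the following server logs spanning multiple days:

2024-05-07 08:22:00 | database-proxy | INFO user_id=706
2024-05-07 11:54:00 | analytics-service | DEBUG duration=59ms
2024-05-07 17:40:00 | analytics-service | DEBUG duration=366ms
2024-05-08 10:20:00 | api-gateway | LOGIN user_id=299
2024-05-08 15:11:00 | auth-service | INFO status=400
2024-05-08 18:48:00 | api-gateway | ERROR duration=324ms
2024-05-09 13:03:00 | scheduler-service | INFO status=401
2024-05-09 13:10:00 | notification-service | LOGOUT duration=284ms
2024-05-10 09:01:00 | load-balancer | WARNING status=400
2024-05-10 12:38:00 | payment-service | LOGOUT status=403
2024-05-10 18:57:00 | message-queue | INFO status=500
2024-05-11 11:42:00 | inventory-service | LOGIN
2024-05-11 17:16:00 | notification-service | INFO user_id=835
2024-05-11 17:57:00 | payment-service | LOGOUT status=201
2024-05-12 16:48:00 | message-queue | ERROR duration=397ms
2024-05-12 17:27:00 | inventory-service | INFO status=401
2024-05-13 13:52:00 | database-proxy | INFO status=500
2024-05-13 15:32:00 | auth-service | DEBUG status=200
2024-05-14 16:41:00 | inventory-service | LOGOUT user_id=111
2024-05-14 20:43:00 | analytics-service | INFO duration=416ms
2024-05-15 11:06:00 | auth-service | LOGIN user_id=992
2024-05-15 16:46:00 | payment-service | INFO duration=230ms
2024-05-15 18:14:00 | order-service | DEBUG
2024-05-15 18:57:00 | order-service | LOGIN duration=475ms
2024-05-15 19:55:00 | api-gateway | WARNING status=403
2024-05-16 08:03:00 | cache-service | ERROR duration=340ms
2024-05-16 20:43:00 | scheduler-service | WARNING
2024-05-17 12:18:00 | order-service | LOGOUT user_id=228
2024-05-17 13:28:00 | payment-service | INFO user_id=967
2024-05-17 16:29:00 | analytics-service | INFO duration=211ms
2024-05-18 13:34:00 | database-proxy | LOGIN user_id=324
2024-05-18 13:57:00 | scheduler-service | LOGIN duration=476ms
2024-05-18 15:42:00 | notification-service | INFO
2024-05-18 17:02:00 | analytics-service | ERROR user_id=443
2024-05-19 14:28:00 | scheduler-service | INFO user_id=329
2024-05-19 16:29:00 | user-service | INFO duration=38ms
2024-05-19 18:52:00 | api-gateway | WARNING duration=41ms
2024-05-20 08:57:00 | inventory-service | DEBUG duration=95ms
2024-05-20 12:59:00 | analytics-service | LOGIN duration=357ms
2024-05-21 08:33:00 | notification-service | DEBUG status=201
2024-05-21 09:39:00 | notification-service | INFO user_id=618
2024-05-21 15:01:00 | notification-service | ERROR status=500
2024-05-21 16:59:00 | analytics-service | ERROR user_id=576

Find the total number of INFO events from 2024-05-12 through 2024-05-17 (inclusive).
6

To filter by date range:

1. Date range: 2024-05-12 through 2024-05-17, both dates inclusive
2. Filter for INFO events whose date falls in this range
3. Count matching events: 6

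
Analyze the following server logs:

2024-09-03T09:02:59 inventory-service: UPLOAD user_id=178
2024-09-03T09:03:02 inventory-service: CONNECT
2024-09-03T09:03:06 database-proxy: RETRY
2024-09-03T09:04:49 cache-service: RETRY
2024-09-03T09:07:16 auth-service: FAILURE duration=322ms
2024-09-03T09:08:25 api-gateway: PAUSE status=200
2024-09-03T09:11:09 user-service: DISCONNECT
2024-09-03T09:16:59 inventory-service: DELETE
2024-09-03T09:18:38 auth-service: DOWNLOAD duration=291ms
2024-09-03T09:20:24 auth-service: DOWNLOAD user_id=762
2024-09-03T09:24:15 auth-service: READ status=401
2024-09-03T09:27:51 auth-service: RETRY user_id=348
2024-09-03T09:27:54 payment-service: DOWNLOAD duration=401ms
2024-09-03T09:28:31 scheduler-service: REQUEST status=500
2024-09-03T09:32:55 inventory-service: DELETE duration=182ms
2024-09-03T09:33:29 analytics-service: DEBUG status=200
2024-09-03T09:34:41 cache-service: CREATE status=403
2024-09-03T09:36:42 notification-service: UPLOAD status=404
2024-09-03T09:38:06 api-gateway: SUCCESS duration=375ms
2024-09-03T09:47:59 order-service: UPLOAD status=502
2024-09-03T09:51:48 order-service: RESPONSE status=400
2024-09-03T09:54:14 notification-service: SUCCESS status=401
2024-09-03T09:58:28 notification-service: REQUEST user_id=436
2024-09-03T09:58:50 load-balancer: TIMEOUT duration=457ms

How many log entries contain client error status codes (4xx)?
5

To find matching entries:

1. Pattern to match: client error status codes (4xx)
2. Scan each log entry for the pattern
3. Count matches: 5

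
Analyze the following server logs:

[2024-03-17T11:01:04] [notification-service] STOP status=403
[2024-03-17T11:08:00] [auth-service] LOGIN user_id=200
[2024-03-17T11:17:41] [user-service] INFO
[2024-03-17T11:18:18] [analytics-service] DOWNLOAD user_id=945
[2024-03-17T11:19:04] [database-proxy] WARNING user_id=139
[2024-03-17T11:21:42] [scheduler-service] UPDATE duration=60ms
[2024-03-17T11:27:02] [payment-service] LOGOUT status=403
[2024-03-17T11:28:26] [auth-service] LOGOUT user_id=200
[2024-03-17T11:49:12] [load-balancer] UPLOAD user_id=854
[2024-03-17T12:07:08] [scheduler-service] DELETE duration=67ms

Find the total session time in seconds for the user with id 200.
1226

To calculate session duration:

1. Find LOGIN event for user_id=200: 2024-03-17T11:08:00
2. Find LOGOUT event for user_id=200: 2024-03-17T11:28:26
3. Session duration: 2024-03-17T11:28:26 - 2024-03-17T11:08:00 = 1226 seconds (20 minutes)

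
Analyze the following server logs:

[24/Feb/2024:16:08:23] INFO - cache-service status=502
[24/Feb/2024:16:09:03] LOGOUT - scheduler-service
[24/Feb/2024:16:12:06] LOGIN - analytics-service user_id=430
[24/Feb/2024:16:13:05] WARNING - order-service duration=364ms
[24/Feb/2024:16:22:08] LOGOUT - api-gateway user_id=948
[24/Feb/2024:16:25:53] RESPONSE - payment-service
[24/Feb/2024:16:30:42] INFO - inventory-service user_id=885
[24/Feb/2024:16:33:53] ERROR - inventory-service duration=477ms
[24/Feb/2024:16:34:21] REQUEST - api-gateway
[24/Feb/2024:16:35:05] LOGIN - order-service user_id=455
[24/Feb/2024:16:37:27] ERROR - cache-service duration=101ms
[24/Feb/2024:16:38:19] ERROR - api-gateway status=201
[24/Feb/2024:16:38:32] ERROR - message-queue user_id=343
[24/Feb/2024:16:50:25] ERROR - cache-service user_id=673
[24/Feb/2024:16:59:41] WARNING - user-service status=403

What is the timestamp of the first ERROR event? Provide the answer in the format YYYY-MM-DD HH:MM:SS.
2024-02-24 16:33:53

To find the first event:

1. Filter for all ERROR events
2. Sort by timestamp
3. Select the first one
4. Timestamp: 2024-02-24 16:33:53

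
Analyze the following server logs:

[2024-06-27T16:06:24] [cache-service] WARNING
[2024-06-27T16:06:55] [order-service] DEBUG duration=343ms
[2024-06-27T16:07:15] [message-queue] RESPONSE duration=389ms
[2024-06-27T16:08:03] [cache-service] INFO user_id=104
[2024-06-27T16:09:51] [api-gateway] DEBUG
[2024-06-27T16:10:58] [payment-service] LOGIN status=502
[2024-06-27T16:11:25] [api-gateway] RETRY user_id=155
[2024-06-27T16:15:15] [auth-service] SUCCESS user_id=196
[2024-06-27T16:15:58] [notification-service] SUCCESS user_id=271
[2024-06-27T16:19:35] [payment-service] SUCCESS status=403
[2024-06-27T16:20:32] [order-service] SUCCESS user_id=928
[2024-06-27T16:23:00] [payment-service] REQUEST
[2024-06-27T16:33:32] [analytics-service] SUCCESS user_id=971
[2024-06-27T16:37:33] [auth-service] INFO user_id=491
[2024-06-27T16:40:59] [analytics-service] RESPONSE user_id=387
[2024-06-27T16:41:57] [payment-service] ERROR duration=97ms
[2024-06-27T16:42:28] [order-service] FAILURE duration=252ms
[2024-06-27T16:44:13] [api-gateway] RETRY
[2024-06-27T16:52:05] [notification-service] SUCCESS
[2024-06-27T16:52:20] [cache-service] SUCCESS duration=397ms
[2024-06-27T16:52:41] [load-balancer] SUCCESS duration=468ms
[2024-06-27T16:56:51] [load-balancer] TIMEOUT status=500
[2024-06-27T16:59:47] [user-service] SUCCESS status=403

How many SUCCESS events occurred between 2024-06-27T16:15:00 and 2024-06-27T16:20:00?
3

To count events in the time window:

1. Window boundaries: 2024-06-27T16:15:00 to 2024-06-27T16:20:00
2. Filter for SUCCESS events within this window
3. Count matching events: 3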